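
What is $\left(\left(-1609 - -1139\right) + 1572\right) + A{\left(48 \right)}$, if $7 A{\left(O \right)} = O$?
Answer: $\frac{7762}{7} \approx 1108.9$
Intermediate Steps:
$A{\left(O \right)} = \frac{O}{7}$
$\left(\left(-1609 - -1139\right) + 1572\right) + A{\left(48 \right)} = \left(\left(-1609 - -1139\right) + 1572\right) + \frac{1}{7} \cdot 48 = \left(\left(-1609 + 1139\right) + 1572\right) + \frac{48}{7} = \left(-470 + 1572\right) + \frac{48}{7} = 1102 + \frac{48}{7} = \frac{7762}{7}$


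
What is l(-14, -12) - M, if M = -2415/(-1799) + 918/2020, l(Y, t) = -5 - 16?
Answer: -5917383/259570 ≈ -22.797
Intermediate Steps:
l(Y, t) = -21
M = 466413/259570 (M = -2415*(-1/1799) + 918*(1/2020) = 345/257 + 459/1010 = 466413/259570 ≈ 1.7969)
l(-14, -12) - M = -21 - 1*466413/259570 = -21 - 466413/259570 = -5917383/259570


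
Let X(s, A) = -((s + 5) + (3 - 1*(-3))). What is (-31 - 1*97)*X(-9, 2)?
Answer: 256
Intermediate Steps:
X(s, A) = -11 - s (X(s, A) = -((5 + s) + (3 + 3)) = -((5 + s) + 6) = -(11 + s) = -11 - s)
(-31 - 1*97)*X(-9, 2) = (-31 - 1*97)*(-11 - 1*(-9)) = (-31 - 97)*(-11 + 9) = -128*(-2) = 256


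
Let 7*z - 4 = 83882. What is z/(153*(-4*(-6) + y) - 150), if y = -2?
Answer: 13981/3752 ≈ 3.7263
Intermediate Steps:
z = 83886/7 (z = 4/7 + (1/7)*83882 = 4/7 + 83882/7 = 83886/7 ≈ 11984.)
z/(153*(-4*(-6) + y) - 150) = 83886/(7*(153*(-4*(-6) - 2) - 150)) = 83886/(7*(153*(24 - 2) - 150)) = 83886/(7*(153*22 - 150)) = 83886/(7*(3366 - 150)) = (83886/7)/3216 = (83886/7)*(1/3216) = 13981/3752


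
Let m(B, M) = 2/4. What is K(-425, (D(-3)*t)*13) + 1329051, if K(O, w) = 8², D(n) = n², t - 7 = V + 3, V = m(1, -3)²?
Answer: 1329115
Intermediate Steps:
m(B, M) = ½ (m(B, M) = 2*(¼) = ½)
V = ¼ (V = (½)² = ¼ ≈ 0.25000)
t = 41/4 (t = 7 + (¼ + 3) = 7 + 13/4 = 41/4 ≈ 10.250)
K(O, w) = 64
K(-425, (D(-3)*t)*13) + 1329051 = 64 + 1329051 = 1329115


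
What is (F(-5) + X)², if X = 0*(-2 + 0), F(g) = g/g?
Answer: 1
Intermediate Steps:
F(g) = 1
X = 0 (X = 0*(-2) = 0)
(F(-5) + X)² = (1 + 0)² = 1² = 1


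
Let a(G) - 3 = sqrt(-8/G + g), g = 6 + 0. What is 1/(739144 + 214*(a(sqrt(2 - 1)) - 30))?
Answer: 366683/268912890774 - 107*I*sqrt(2)/268912890774 ≈ 1.3636e-6 - 5.6271e-10*I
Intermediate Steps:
g = 6
a(G) = 3 + sqrt(6 - 8/G) (a(G) = 3 + sqrt(-8/G + 6) = 3 + sqrt(6 - 8/G))
1/(739144 + 214*(a(sqrt(2 - 1)) - 30)) = 1/(739144 + 214*((3 + sqrt(6 - 8/sqrt(2 - 1))) - 30)) = 1/(739144 + 214*((3 + sqrt(6 - 8/(sqrt(1)))) - 30)) = 1/(739144 + 214*((3 + sqrt(6 - 8/1)) - 30)) = 1/(739144 + 214*((3 + sqrt(6 - 8*1)) - 30)) = 1/(739144 + 214*((3 + sqrt(6 - 8)) - 30)) = 1/(739144 + 214*((3 + sqrt(-2)) - 30)) = 1/(739144 + 214*((3 + I*sqrt(2)) - 30)) = 1/(739144 + 214*(-27 + I*sqrt(2))) = 1/(739144 + (-5778 + 214*I*sqrt(2))) = 1/(733366 + 214*I*sqrt(2))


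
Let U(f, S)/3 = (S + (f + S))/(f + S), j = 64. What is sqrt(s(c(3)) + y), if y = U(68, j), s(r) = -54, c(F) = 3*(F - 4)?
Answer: I*sqrt(5995)/11 ≈ 7.0389*I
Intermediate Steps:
c(F) = -12 + 3*F (c(F) = 3*(-4 + F) = -12 + 3*F)
U(f, S) = 3*(f + 2*S)/(S + f) (U(f, S) = 3*((S + (f + S))/(f + S)) = 3*((S + (S + f))/(S + f)) = 3*((f + 2*S)/(S + f)) = 3*(f + 2*S)/(S + f))
y = 49/11 (y = 3*(68 + 2*64)/(64 + 68) = 3*(68 + 128)/132 = 3*(1/132)*196 = 49/11 ≈ 4.4545)
sqrt(s(c(3)) + y) = sqrt(-54 + 49/11) = sqrt(-545/11) = I*sqrt(5995)/11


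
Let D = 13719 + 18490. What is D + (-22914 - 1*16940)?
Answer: -7645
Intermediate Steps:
D = 32209
D + (-22914 - 1*16940) = 32209 + (-22914 - 1*16940) = 32209 + (-22914 - 16940) = 32209 - 39854 = -7645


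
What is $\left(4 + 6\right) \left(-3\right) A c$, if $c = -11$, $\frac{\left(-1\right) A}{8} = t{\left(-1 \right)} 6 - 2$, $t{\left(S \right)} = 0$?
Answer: $5280$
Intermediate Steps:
$A = 16$ ($A = - 8 \left(0 \cdot 6 - 2\right) = - 8 \left(0 - 2\right) = \left(-8\right) \left(-2\right) = 16$)
$\left(4 + 6\right) \left(-3\right) A c = \left(4 + 6\right) \left(-3\right) 16 \left(-11\right) = 10 \left(-3\right) 16 \left(-11\right) = \left(-30\right) 16 \left(-11\right) = \left(-480\right) \left(-11\right) = 5280$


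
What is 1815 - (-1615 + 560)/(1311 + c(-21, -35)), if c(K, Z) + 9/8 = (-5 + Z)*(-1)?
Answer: 19608625/10799 ≈ 1815.8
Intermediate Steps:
c(K, Z) = 31/8 - Z (c(K, Z) = -9/8 + (-5 + Z)*(-1) = -9/8 + (5 - Z) = 31/8 - Z)
1815 - (-1615 + 560)/(1311 + c(-21, -35)) = 1815 - (-1615 + 560)/(1311 + (31/8 - 1*(-35))) = 1815 - (-1055)/(1311 + (31/8 + 35)) = 1815 - (-1055)/(1311 + 311/8) = 1815 - (-1055)/10799/8 = 1815 - (-1055)*8/10799 = 1815 - 1*(-8440/10799) = 1815 + 8440/10799 = 19608625/10799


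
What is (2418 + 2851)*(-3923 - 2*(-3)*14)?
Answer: -20227691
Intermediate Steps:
(2418 + 2851)*(-3923 - 2*(-3)*14) = 5269*(-3923 + 6*14) = 5269*(-3923 + 84) = 5269*(-3839) = -20227691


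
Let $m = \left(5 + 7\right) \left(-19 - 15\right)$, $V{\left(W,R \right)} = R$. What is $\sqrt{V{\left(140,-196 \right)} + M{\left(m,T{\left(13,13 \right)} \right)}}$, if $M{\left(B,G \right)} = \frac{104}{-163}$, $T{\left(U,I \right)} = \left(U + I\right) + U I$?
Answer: $\frac{2 i \sqrt{1306119}}{163} \approx 14.023 i$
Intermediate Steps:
$T{\left(U,I \right)} = I + U + I U$ ($T{\left(U,I \right)} = \left(I + U\right) + I U = I + U + I U$)
$m = -408$ ($m = 12 \left(-34\right) = -408$)
$M{\left(B,G \right)} = - \frac{104}{163}$ ($M{\left(B,G \right)} = 104 \left(- \frac{1}{163}\right) = - \frac{104}{163}$)
$\sqrt{V{\left(140,-196 \right)} + M{\left(m,T{\left(13,13 \right)} \right)}} = \sqrt{-196 - \frac{104}{163}} = \sqrt{- \frac{32052}{163}} = \frac{2 i \sqrt{1306119}}{163}$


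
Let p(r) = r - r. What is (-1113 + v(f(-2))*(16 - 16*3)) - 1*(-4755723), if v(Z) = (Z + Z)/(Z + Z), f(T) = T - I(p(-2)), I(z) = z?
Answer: 4754578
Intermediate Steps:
p(r) = 0
f(T) = T (f(T) = T - 1*0 = T + 0 = T)
v(Z) = 1 (v(Z) = (2*Z)/((2*Z)) = (2*Z)*(1/(2*Z)) = 1)
(-1113 + v(f(-2))*(16 - 16*3)) - 1*(-4755723) = (-1113 + 1*(16 - 16*3)) - 1*(-4755723) = (-1113 + 1*(16 - 48)) + 4755723 = (-1113 + 1*(-32)) + 4755723 = (-1113 - 32) + 4755723 = -1145 + 4755723 = 4754578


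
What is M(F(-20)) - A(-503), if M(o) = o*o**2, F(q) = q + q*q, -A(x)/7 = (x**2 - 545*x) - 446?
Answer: 58558886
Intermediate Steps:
A(x) = 3122 - 7*x**2 + 3815*x (A(x) = -7*((x**2 - 545*x) - 446) = -7*(-446 + x**2 - 545*x) = 3122 - 7*x**2 + 3815*x)
F(q) = q + q**2
M(o) = o**3
M(F(-20)) - A(-503) = (-20*(1 - 20))**3 - (3122 - 7*(-503)**2 + 3815*(-503)) = (-20*(-19))**3 - (3122 - 7*253009 - 1918945) = 380**3 - (3122 - 1771063 - 1918945) = 54872000 - 1*(-3686886) = 54872000 + 3686886 = 58558886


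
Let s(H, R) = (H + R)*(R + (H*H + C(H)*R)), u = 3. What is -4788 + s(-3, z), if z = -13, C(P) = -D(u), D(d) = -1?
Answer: -4516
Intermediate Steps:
C(P) = 1 (C(P) = -1*(-1) = 1)
s(H, R) = (H + R)*(H² + 2*R) (s(H, R) = (H + R)*(R + (H*H + 1*R)) = (H + R)*(R + (H² + R)) = (H + R)*(R + (R + H²)) = (H + R)*(H² + 2*R))
-4788 + s(-3, z) = -4788 + ((-3)³ + 2*(-13)² - 13*(-3)² + 2*(-3)*(-13)) = -4788 + (-27 + 2*169 - 13*9 + 78) = -4788 + (-27 + 338 - 117 + 78) = -4788 + 272 = -4516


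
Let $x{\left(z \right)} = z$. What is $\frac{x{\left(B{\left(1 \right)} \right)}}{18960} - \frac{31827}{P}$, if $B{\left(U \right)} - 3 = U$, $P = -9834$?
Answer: $\frac{25144969}{7768860} \approx 3.2366$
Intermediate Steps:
$B{\left(U \right)} = 3 + U$
$\frac{x{\left(B{\left(1 \right)} \right)}}{18960} - \frac{31827}{P} = \frac{3 + 1}{18960} - \frac{31827}{-9834} = 4 \cdot \frac{1}{18960} - - \frac{10609}{3278} = \frac{1}{4740} + \frac{10609}{3278} = \frac{25144969}{7768860}$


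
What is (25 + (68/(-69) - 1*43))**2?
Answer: 1716100/4761 ≈ 360.45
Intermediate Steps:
(25 + (68/(-69) - 1*43))**2 = (25 + (68*(-1/69) - 43))**2 = (25 + (-68/69 - 43))**2 = (25 - 3035/69)**2 = (-1310/69)**2 = 1716100/4761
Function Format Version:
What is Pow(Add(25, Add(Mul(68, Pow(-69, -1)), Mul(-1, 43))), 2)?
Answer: Rational(1716100, 4761) ≈ 360.45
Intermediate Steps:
Pow(Add(25, Add(Mul(68, Pow(-69, -1)), Mul(-1, 43))), 2) = Pow(Add(25, Add(Mul(68, Rational(-1, 69)), -43)), 2) = Pow(Add(25, Add(Rational(-68, 69), -43)), 2) = Pow(Add(25, Rational(-3035, 69)), 2) = Pow(Rational(-1310, 69), 2) = Rational(1716100, 4761)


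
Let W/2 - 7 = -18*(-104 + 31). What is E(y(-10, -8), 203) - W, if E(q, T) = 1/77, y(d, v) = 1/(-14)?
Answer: -203433/77 ≈ -2642.0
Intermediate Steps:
y(d, v) = -1/14
E(q, T) = 1/77
W = 2642 (W = 14 + 2*(-18*(-104 + 31)) = 14 + 2*(-18*(-73)) = 14 + 2*1314 = 14 + 2628 = 2642)
E(y(-10, -8), 203) - W = 1/77 - 1*2642 = 1/77 - 2642 = -203433/77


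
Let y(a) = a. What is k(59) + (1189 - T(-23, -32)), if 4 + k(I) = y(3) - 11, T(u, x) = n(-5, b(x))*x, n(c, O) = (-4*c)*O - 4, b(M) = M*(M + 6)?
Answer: 533529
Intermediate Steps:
b(M) = M*(6 + M)
n(c, O) = -4 - 4*O*c (n(c, O) = -4*O*c - 4 = -4 - 4*O*c)
T(u, x) = x*(-4 + 20*x*(6 + x)) (T(u, x) = (-4 - 4*x*(6 + x)*(-5))*x = (-4 + 20*x*(6 + x))*x = x*(-4 + 20*x*(6 + x)))
k(I) = -12 (k(I) = -4 + (3 - 11) = -4 - 8 = -12)
k(59) + (1189 - T(-23, -32)) = -12 + (1189 - 4*(-32)*(-1 + 5*(-32)*(6 - 32))) = -12 + (1189 - 4*(-32)*(-1 + 5*(-32)*(-26))) = -12 + (1189 - 4*(-32)*(-1 + 4160)) = -12 + (1189 - 4*(-32)*4159) = -12 + (1189 - 1*(-532352)) = -12 + (1189 + 532352) = -12 + 533541 = 533529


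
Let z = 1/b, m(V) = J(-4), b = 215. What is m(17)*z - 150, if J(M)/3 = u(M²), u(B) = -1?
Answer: -32253/215 ≈ -150.01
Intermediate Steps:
J(M) = -3 (J(M) = 3*(-1) = -3)
m(V) = -3
z = 1/215 ≈ 0.0046512
m(17)*z - 150 = -3*1/215 - 150 = -3/215 - 150 = -32253/215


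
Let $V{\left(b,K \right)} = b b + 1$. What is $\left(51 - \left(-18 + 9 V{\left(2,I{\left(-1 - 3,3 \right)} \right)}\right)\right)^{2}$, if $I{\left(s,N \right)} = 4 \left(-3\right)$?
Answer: $576$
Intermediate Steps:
$I{\left(s,N \right)} = -12$
$V{\left(b,K \right)} = 1 + b^{2}$ ($V{\left(b,K \right)} = b^{2} + 1 = 1 + b^{2}$)
$\left(51 - \left(-18 + 9 V{\left(2,I{\left(-1 - 3,3 \right)} \right)}\right)\right)^{2} = \left(51 + \left(18 - 9 \left(1 + 2^{2}\right)\right)\right)^{2} = \left(51 + \left(18 - 9 \left(1 + 4\right)\right)\right)^{2} = \left(51 + \left(18 - 45\right)\right)^{2} = \left(51 - 27\right)^{2} = 24^{2} = 576$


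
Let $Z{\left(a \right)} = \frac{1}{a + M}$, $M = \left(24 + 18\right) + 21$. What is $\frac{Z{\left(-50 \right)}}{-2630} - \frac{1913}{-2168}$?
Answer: $\frac{32701651}{37061960} \approx 0.88235$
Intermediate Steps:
$M = 63$ ($M = 42 + 21 = 63$)
$Z{\left(a \right)} = \frac{1}{63 + a}$ ($Z{\left(a \right)} = \frac{1}{a + 63} = \frac{1}{63 + a}$)
$\frac{Z{\left(-50 \right)}}{-2630} - \frac{1913}{-2168} = \frac{1}{\left(63 - 50\right) \left(-2630\right)} - \frac{1913}{-2168} = \frac{1}{13} \left(- \frac{1}{2630}\right) - - \frac{1913}{2168} = \frac{1}{13} \left(- \frac{1}{2630}\right) + \frac{1913}{2168} = - \frac{1}{34190} + \frac{1913}{2168} = \frac{32701651}{37061960}$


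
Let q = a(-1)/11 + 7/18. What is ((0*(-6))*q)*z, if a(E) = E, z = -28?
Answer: 0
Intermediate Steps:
q = 59/198 (q = -1/11 + 7/18 = 59/198 ≈ 0.29798)
((0*(-6))*q)*z = ((0*(-6))*(59/198))*(-28) = (0*(59/198))*(-28) = 0*(-28) = 0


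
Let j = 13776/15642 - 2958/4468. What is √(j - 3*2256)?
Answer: I*√229559208280547574/5824038 ≈ 82.266*I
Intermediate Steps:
j = 1273511/5824038 (j = 13776*(1/15642) - 2958*1/4468 = 2296/2607 - 1479/2234 = 1273511/5824038 ≈ 0.21866)
√(j - 3*2256) = √(1273511/5824038 - 3*2256) = √(1273511/5824038 - 6768) = √(-39415815673/5824038) = I*√229559208280547574/5824038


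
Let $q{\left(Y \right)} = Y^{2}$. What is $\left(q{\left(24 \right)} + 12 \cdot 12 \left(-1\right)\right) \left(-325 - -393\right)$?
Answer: $29376$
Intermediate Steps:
$\left(q{\left(24 \right)} + 12 \cdot 12 \left(-1\right)\right) \left(-325 - -393\right) = \left(24^{2} + 12 \cdot 12 \left(-1\right)\right) \left(-325 - -393\right) = \left(576 + 144 \left(-1\right)\right) \left(-325 + 393\right) = \left(576 - 144\right) 68 = 432 \cdot 68 = 29376$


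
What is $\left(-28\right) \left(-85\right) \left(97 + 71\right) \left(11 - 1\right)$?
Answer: $3998400$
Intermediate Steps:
$\left(-28\right) \left(-85\right) \left(97 + 71\right) \left(11 - 1\right) = 2380 \cdot 168 \cdot 10 = 2380 \cdot 1680 = 3998400$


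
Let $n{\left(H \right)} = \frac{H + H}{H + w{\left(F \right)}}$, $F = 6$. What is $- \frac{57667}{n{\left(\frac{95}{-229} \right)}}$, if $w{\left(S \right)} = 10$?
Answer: $\frac{25315813}{38} \approx 6.6621 \cdot 10^{5}$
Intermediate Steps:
$n{\left(H \right)} = \frac{2 H}{10 + H}$ ($n{\left(H \right)} = \frac{H + H}{H + 10} = \frac{2 H}{10 + H}$)
$- \frac{57667}{n{\left(\frac{95}{-229} \right)}} = - \frac{57667}{2 \frac{95}{-229} \frac{1}{10 + \frac{95}{-229}}} = - \frac{57667}{2 \cdot 95 \left(- \frac{1}{229}\right) \frac{1}{10 + 95 \left(- \frac{1}{229}\right)}} = - \frac{57667}{2 \left(- \frac{95}{229}\right) \frac{1}{10 - \frac{95}{229}}} = - \frac{57667}{2 \left(- \frac{95}{229}\right) \frac{1}{\frac{2195}{229}}} = - \frac{57667}{2 \left(- \frac{95}{229}\right) \frac{229}{2195}} = - \frac{57667}{- \frac{38}{439}} = \left(-57667\right) \left(- \frac{439}{38}\right) = \frac{25315813}{38}$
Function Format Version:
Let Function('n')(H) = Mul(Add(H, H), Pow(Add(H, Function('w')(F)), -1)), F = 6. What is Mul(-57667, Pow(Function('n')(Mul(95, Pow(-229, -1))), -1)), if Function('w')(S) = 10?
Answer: Rational(25315813, 38) ≈ 6.6621e+5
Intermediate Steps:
Function('n')(H) = Mul(2, H, Pow(Add(10, H), -1)) (Function('n')(H) = Mul(Add(H, H), Pow(Add(H, 10), -1)) = Mul(Mul(2, H), Pow(Add(10, H), -1)) = Mul(2, H, Pow(Add(10, H), -1)))
Mul(-57667, Pow(Function('n')(Mul(95, Pow(-229, -1))), -1)) = Mul(-57667, Pow(Mul(2, Mul(95, Pow(-229, -1)), Pow(Add(10, Mul(95, Pow(-229, -1))), -1)), -1)) = Mul(-57667, Pow(Mul(2, Mul(95, Rational(-1, 229)), Pow(Add(10, Mul(95, Rational(-1, 229))), -1)), -1)) = Mul(-57667, Pow(Mul(2, Rational(-95, 229), Pow(Add(10, Rational(-95, 229)), -1)), -1)) = Mul(-57667, Pow(Mul(2, Rational(-95, 229), Pow(Rational(2195, 229), -1)), -1)) = Mul(-57667, Pow(Mul(2, Rational(-95, 229), Rational(229, 2195)), -1)) = Mul(-57667, Pow(Rational(-38, 439), -1)) = Mul(-57667, Rational(-439, 38)) = Rational(25315813, 38)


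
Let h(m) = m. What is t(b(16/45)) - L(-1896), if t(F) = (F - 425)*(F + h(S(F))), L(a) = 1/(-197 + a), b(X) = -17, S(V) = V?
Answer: 31453605/2093 ≈ 15028.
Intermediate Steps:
t(F) = 2*F*(-425 + F) (t(F) = (F - 425)*(F + F) = (-425 + F)*(2*F) = 2*F*(-425 + F))
t(b(16/45)) - L(-1896) = 2*(-17)*(-425 - 17) - 1/(-197 - 1896) = 2*(-17)*(-442) - 1/(-2093) = 15028 - 1*(-1/2093) = 15028 + 1/2093 = 31453605/2093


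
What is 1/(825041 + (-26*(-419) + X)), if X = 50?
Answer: 1/835985 ≈ 1.1962e-6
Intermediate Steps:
1/(825041 + (-26*(-419) + X)) = 1/(825041 + (-26*(-419) + 50)) = 1/(825041 + (10894 + 50)) = 1/(825041 + 10944) = 1/835985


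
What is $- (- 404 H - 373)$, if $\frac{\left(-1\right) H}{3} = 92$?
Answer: $-111131$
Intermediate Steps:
$H = -276$ ($H = \left(-3\right) 92 = -276$)
$- (- 404 H - 373) = - (\left(-404\right) \left(-276\right) - 373) = - (111504 - 373) = \left(-1\right) 111131 = -111131$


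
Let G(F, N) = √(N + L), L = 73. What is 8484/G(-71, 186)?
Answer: 1212*√259/37 ≈ 527.17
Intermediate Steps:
G(F, N) = √(73 + N) (G(F, N) = √(N + 73) = √(73 + N))
8484/G(-71, 186) = 8484/(√(73 + 186)) = 8484/(√259) = 8484*(√259/259) = 1212*√259/37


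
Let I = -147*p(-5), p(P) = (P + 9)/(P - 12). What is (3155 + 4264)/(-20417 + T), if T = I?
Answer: -126123/346501 ≈ -0.36399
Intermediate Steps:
p(P) = (9 + P)/(-12 + P)
I = 588/17 (I = -147*(9 - 5)/(-12 - 5) = -147*4/(-17) = -(-147)*4/17 = -147*(-4/17) = 588/17 ≈ 34.588)
T = 588/17 ≈ 34.588
(3155 + 4264)/(-20417 + T) = (3155 + 4264)/(-20417 + 588/17) = 7419/(-346501/17) = 7419*(-17/346501) = -126123/346501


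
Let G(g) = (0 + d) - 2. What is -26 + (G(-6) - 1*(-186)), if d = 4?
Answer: 162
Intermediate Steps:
G(g) = 2 (G(g) = (0 + 4) - 2 = 4 - 2 = 2)
-26 + (G(-6) - 1*(-186)) = -26 + (2 - 1*(-186)) = -26 + (2 + 186) = -26 + 188 = 162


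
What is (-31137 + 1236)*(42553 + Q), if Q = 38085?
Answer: -2411156838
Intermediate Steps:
(-31137 + 1236)*(42553 + Q) = (-31137 + 1236)*(42553 + 38085) = -29901*80638 = -2411156838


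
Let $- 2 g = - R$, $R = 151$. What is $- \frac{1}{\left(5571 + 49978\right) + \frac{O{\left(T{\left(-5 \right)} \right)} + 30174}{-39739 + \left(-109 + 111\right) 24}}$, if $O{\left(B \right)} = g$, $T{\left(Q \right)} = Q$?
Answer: $- \frac{79382}{4409530219} \approx -1.8002 \cdot 10^{-5}$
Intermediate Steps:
$g = \frac{151}{2}$ ($g = - \frac{\left(-1\right) 151}{2} = \left(- \frac{1}{2}\right) \left(-151\right) = \frac{151}{2} \approx 75.5$)
$O{\left(B \right)} = \frac{151}{2}$
$- \frac{1}{\left(5571 + 49978\right) + \frac{O{\left(T{\left(-5 \right)} \right)} + 30174}{-39739 + \left(-109 + 111\right) 24}} = - \frac{1}{\left(5571 + 49978\right) + \frac{\frac{151}{2} + 30174}{-39739 + \left(-109 + 111\right) 24}} = - \frac{1}{55549 + \frac{60499}{2 \left(-39739 + 2 \cdot 24\right)}} = - \frac{1}{55549 + \frac{60499}{2 \left(-39739 + 48\right)}} = - \frac{1}{55549 + \frac{60499}{2 \left(-39691\right)}} = - \frac{1}{55549 + \frac{60499}{2} \left(- \frac{1}{39691}\right)} = - \frac{1}{55549 - \frac{60499}{79382}} = - \frac{1}{\frac{4409530219}{79382}} = \left(-1\right) \frac{79382}{4409530219} = - \frac{79382}{4409530219}$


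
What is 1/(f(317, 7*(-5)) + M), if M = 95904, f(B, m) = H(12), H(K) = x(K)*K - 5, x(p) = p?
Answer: 1/96043 ≈ 1.0412e-5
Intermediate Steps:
H(K) = -5 + K**2 (H(K) = K*K - 5 = K**2 - 5 = -5 + K**2)
f(B, m) = 139 (f(B, m) = -5 + 12**2 = -5 + 144 = 139)
1/(f(317, 7*(-5)) + M) = 1/(139 + 95904) = 1/96043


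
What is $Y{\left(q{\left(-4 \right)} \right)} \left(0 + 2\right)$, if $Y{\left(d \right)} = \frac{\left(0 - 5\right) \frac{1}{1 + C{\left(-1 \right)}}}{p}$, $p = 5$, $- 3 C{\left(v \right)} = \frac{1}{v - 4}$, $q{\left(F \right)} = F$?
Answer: $- \frac{15}{8} \approx -1.875$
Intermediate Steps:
$C{\left(v \right)} = - \frac{1}{3 \left(-4 + v\right)}$ ($C{\left(v \right)} = - \frac{1}{3 \left(v - 4\right)} = - \frac{1}{3 \left(-4 + v\right)}$)
$Y{\left(d \right)} = - \frac{15}{16}$ ($Y{\left(d \right)} = \frac{\left(0 - 5\right) \frac{1}{1 - \frac{1}{-12 + 3 \left(-1\right)}}}{5} = - \frac{5}{1 - \frac{1}{-12 - 3}} \cdot \frac{1}{5} = - \frac{5}{1 - \frac{1}{-15}} \cdot \frac{1}{5} = - \frac{5}{1 - - \frac{1}{15}} \cdot \frac{1}{5} = - \frac{5}{1 + \frac{1}{15}} \cdot \frac{1}{5} = - \frac{5}{\frac{16}{15}} \cdot \frac{1}{5} = \left(-5\right) \frac{15}{16} \cdot \frac{1}{5} = \left(- \frac{75}{16}\right) \frac{1}{5} = - \frac{15}{16}$)
$Y{\left(q{\left(-4 \right)} \right)} \left(0 + 2\right) = - \frac{15 \left(0 + 2\right)}{16} = \left(- \frac{15}{16}\right) 2 = - \frac{15}{8}$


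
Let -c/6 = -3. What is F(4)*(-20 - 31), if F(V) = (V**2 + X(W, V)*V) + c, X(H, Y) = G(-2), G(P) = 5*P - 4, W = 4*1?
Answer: 1122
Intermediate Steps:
c = 18 (c = -6*(-3) = 18)
W = 4
G(P) = -4 + 5*P
X(H, Y) = -14 (X(H, Y) = -4 + 5*(-2) = -4 - 10 = -14)
F(V) = 18 + V**2 - 14*V (F(V) = (V**2 - 14*V) + 18 = 18 + V**2 - 14*V)
F(4)*(-20 - 31) = (18 + 4**2 - 14*4)*(-20 - 31) = (18 + 16 - 56)*(-51) = -22*(-51) = 1122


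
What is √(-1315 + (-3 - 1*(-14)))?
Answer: 2*I*√326 ≈ 36.111*I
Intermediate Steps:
√(-1315 + (-3 - 1*(-14))) = √(-1315 + (-3 + 14)) = √(-1315 + 11) = √(-1304) = 2*I*√326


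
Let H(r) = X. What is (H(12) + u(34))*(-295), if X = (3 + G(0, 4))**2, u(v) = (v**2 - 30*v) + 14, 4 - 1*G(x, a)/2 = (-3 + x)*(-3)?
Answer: -58705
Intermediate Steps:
G(x, a) = -10 + 6*x (G(x, a) = 8 - 2*(-3 + x)*(-3) = 8 - 2*(9 - 3*x) = 8 + (-18 + 6*x) = -10 + 6*x)
u(v) = 14 + v**2 - 30*v
X = 49 (X = (3 + (-10 + 6*0))**2 = (3 + (-10 + 0))**2 = (3 - 10)**2 = (-7)**2 = 49)
H(r) = 49
(H(12) + u(34))*(-295) = (49 + (14 + 34**2 - 30*34))*(-295) = (49 + (14 + 1156 - 1020))*(-295) = (49 + 150)*(-295) = 199*(-295) = -58705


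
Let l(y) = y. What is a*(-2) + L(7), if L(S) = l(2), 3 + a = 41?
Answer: -74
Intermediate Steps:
a = 38 (a = -3 + 41 = 38)
L(S) = 2
a*(-2) + L(7) = 38*(-2) + 2 = -76 + 2 = -74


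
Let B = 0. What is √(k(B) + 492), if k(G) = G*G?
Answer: 2*√123 ≈ 22.181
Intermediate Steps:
k(G) = G²
√(k(B) + 492) = √(0² + 492) = √(0 + 492) = √492 = 2*√123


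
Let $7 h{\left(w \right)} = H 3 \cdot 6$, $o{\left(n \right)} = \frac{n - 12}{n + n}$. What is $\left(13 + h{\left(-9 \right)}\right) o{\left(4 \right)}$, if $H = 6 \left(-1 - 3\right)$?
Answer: $\frac{341}{7} \approx 48.714$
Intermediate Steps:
$o{\left(n \right)} = \frac{-12 + n}{2 n}$
$H = -24$ ($H = 6 \left(-4\right) = -24$)
$h{\left(w \right)} = - \frac{432}{7}$ ($h{\left(w \right)} = \frac{\left(-24\right) 3 \cdot 6}{7} = \frac{\left(-72\right) 6}{7} = \frac{1}{7} \left(-432\right) = - \frac{432}{7}$)
$\left(13 + h{\left(-9 \right)}\right) o{\left(4 \right)} = \left(13 - \frac{432}{7}\right) \frac{-12 + 4}{2 \cdot 4} = - \frac{341 \cdot \frac{1}{2} \cdot \frac{1}{4} \left(-8\right)}{7} = \left(- \frac{341}{7}\right) \left(-1\right) = \frac{341}{7}$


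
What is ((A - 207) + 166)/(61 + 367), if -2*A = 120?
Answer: -101/428 ≈ -0.23598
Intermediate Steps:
A = -60 (A = -½*120 = -60)
((A - 207) + 166)/(61 + 367) = ((-60 - 207) + 166)/(61 + 367) = (-267 + 166)/428 = -101*1/428 = -101/428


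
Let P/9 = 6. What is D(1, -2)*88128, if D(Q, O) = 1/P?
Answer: 1632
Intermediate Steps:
P = 54 (P = 9*6 = 54)
D(Q, O) = 1/54
D(1, -2)*88128 = (1/54)*88128 = 1632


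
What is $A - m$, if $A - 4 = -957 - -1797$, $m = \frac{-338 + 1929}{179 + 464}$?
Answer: $\frac{541101}{643} \approx 841.53$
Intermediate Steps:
$m = \frac{1591}{643} \approx 2.4743$
$A = 844$ ($A = 4 - -840 = 4 + \left(-957 + 1797\right) = 4 + 840 = 844$)
$A - m = 844 - \frac{1591}{643} = \frac{541101}{643}$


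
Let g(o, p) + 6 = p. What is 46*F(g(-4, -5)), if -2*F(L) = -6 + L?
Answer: 391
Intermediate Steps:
g(o, p) = -6 + p
F(L) = 3 - L/2 (F(L) = -(-6 + L)/2 = 3 - L/2)
46*F(g(-4, -5)) = 46*(3 - (-6 - 5)/2) = 46*(3 - 1/2*(-11)) = 46*(3 + 11/2) = 46*(17/2) = 391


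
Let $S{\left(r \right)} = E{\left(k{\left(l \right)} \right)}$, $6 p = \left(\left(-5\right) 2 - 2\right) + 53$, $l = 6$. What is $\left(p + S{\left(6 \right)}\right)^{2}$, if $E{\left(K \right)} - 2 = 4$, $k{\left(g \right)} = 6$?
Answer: $\frac{5929}{36} \approx 164.69$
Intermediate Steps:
$E{\left(K \right)} = 6$ ($E{\left(K \right)} = 2 + 4 = 6$)
$p = \frac{41}{6}$ ($p = \frac{\left(\left(-5\right) 2 - 2\right) + 53}{6} = \frac{\left(-10 - 2\right) + 53}{6} = \frac{-12 + 53}{6} = \frac{1}{6} \cdot 41 = \frac{41}{6} \approx 6.8333$)
$S{\left(r \right)} = 6$
$\left(p + S{\left(6 \right)}\right)^{2} = \left(\frac{41}{6} + 6\right)^{2} = \left(\frac{77}{6}\right)^{2} = \frac{5929}{36}$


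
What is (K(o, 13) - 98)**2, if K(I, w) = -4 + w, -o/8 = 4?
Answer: 7921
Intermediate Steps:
o = -32 (o = -8*4 = -32)
(K(o, 13) - 98)**2 = ((-4 + 13) - 98)**2 = (9 - 98)**2 = (-89)**2 = 7921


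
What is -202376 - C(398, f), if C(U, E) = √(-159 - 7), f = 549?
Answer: -202376 - I*√166 ≈ -2.0238e+5 - 12.884*I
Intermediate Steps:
C(U, E) = I*√166 (C(U, E) = √(-166) = I*√166)
-202376 - C(398, f) = -202376 - I*√166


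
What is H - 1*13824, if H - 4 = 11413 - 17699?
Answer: -20106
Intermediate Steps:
H = -6282 (H = 4 + (11413 - 17699) = 4 - 6286 = -6282)
H - 1*13824 = -6282 - 1*13824 = -6282 - 13824 = -20106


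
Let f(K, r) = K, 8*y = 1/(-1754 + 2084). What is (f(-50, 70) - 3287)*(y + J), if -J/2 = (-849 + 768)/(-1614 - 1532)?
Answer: 64394089/377520 ≈ 170.57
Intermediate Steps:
y = 1/2640 (y = 1/(8*(-1754 + 2084)) = (⅛)/330 = (⅛)*(1/330) = 1/2640 ≈ 0.00037879)
J = -81/1573 (J = -2*(-849 + 768)/(-1614 - 1532) = -(-162)/(-3146) = -(-162)*(-1)/3146 = -2*81/3146 = -81/1573 ≈ -0.051494)
(f(-50, 70) - 3287)*(y + J) = (-50 - 3287)*(1/2640 - 81/1573) = -3337*(-19297/377520) = 64394089/377520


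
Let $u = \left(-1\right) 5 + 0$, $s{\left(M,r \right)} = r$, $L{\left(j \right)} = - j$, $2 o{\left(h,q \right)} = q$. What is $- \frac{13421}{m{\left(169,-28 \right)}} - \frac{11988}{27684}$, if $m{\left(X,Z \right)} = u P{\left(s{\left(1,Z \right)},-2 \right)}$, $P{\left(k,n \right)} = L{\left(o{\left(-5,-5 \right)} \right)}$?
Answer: $\frac{20633173}{19225} \approx 1073.2$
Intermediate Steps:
$o{\left(h,q \right)} = \frac{q}{2}$
$P{\left(k,n \right)} = \frac{5}{2}$ ($P{\left(k,n \right)} = - \frac{-5}{2} = \left(-1\right) \left(- \frac{5}{2}\right) = \frac{5}{2}$)
$u = -5$ ($u = -5 + 0 = -5$)
$m{\left(X,Z \right)} = - \frac{25}{2}$ ($m{\left(X,Z \right)} = \left(-5\right) \frac{5}{2} = - \frac{25}{2}$)
$- \frac{13421}{m{\left(169,-28 \right)}} - \frac{11988}{27684} = - \frac{13421}{- \frac{25}{2}} - \frac{11988}{27684} = \left(-13421\right) \left(- \frac{2}{25}\right) - \frac{333}{769} = \frac{26842}{25} - \frac{333}{769} = \frac{20633173}{19225}$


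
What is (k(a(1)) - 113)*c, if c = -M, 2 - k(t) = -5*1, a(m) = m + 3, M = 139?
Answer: 14734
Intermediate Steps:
a(m) = 3 + m
k(t) = 7 (k(t) = 2 - (-5) = 2 - 1*(-5) = 2 + 5 = 7)
c = -139 (c = -1*139 = -139)
(k(a(1)) - 113)*c = (7 - 113)*(-139) = -106*(-139) = 14734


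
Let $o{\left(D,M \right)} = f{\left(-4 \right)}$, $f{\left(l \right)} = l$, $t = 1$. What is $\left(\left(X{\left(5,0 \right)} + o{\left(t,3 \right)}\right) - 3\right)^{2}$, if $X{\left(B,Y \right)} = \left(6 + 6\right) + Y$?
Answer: $25$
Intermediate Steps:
$o{\left(D,M \right)} = -4$
$X{\left(B,Y \right)} = 12 + Y$
$\left(\left(X{\left(5,0 \right)} + o{\left(t,3 \right)}\right) - 3\right)^{2} = \left(\left(\left(12 + 0\right) - 4\right) - 3\right)^{2} = \left(\left(12 - 4\right) - 3\right)^{2} = \left(8 - 3\right)^{2} = 5^{2} = 25$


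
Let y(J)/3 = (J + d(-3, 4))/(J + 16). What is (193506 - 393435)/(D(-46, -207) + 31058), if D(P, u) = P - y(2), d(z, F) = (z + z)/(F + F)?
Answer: -4798296/744283 ≈ -6.4469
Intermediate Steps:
d(z, F) = z/F (d(z, F) = (2*z)/((2*F)) = (2*z)*(1/(2*F)) = z/F)
y(J) = 3*(-3/4 + J)/(16 + J) (y(J) = 3*((J - 3/4)/(J + 16)) = 3*((J - 3*1/4)/(16 + J)) = 3*((J - 3/4)/(16 + J)) = 3*((-3/4 + J)/(16 + J)) = 3*(-3/4 + J)/(16 + J))
D(P, u) = -5/24 + P (D(P, u) = P - 3*(-3 + 4*2)/(4*(16 + 2)) = P - 3*(-3 + 8)/(4*18) = P - 3*5/(4*18) = P - 1*5/24 = P - 5/24 = -5/24 + P)
(193506 - 393435)/(D(-46, -207) + 31058) = (193506 - 393435)/((-5/24 - 46) + 31058) = -199929/(-1109/24 + 31058) = -199929/744283/24 = -199929*24/744283 = -4798296/744283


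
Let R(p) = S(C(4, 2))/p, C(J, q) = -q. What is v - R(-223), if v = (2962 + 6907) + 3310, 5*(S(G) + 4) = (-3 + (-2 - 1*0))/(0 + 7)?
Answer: 20572390/1561 ≈ 13179.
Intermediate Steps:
S(G) = -29/7 (S(G) = -4 + ((-3 + (-2 - 1*0))/(0 + 7))/5 = -4 + ((-3 + (-2 + 0))/7)/5 = -4 + ((-3 - 2)*(⅐))/5 = -4 + (-5*⅐)/5 = -4 + (⅕)*(-5/7) = -4 - ⅐ = -29/7)
R(p) = -29/(7*p)
v = 13179 (v = 9869 + 3310 = 13179)
v - R(-223) = 13179 - (-29)/(7*(-223)) = 13179 - (-29)*(-1)/(7*223) = 13179 - 1*29/1561 = 13179 - 29/1561 = 20572390/1561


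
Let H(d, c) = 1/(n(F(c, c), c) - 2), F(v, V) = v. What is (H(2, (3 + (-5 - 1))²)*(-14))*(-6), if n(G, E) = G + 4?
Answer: 84/11 ≈ 7.6364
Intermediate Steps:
n(G, E) = 4 + G
H(d, c) = 1/(2 + c) (H(d, c) = 1/((4 + c) - 2) = 1/(2 + c))
(H(2, (3 + (-5 - 1))²)*(-14))*(-6) = (-14/(2 + (3 + (-5 - 1))²))*(-6) = (-14/(2 + (3 - 6)²))*(-6) = (-14/(2 + (-3)²))*(-6) = (-14/(2 + 9))*(-6) = (-14/11)*(-6) = ((1/11)*(-14))*(-6) = -14/11*(-6) = 84/11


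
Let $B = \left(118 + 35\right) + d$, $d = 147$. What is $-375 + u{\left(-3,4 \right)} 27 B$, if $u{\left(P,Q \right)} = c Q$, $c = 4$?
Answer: $129225$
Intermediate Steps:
$u{\left(P,Q \right)} = 4 Q$
$B = 300$ ($B = \left(118 + 35\right) + 147 = 153 + 147 = 300$)
$-375 + u{\left(-3,4 \right)} 27 B = -375 + 4 \cdot 4 \cdot 27 \cdot 300 = -375 + 16 \cdot 27 \cdot 300 = -375 + 432 \cdot 300 = -375 + 129600 = 129225$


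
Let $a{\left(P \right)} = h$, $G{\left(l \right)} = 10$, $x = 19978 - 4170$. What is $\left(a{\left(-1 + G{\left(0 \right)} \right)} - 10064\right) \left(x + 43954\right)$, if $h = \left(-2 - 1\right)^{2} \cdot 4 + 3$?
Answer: $-599114050$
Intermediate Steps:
$x = 15808$ ($x = 19978 - 4170 = 15808$)
$h = 39$ ($h = \left(-3\right)^{2} \cdot 4 + 3 = 9 \cdot 4 + 3 = 36 + 3 = 39$)
$a{\left(P \right)} = 39$
$\left(a{\left(-1 + G{\left(0 \right)} \right)} - 10064\right) \left(x + 43954\right) = \left(39 - 10064\right) \left(15808 + 43954\right) = \left(-10025\right) 59762 = -599114050$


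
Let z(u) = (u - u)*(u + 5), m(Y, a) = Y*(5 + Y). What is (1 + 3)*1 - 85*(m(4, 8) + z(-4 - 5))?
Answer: -3056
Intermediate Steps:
z(u) = 0 (z(u) = 0*(5 + u) = 0)
(1 + 3)*1 - 85*(m(4, 8) + z(-4 - 5)) = (1 + 3)*1 - 85*(4*(5 + 4) + 0) = 4*1 - 85*(4*9 + 0) = 4 - 85*(36 + 0) = 4 - 85*36 = 4 - 3060 = -3056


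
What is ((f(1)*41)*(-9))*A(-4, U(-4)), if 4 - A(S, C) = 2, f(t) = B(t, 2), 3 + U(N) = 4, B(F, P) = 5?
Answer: -3690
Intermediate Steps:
U(N) = 1 (U(N) = -3 + 4 = 1)
f(t) = 5
A(S, C) = 2 (A(S, C) = 4 - 1*2 = 4 - 2 = 2)
((f(1)*41)*(-9))*A(-4, U(-4)) = ((5*41)*(-9))*2 = (205*(-9))*2 = -1845*2 = -3690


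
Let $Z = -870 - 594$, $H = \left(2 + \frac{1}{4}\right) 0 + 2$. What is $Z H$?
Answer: $-2928$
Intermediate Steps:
$H = 2$ ($H = \left(2 + \frac{1}{4}\right) 0 + 2 = \frac{9}{4} \cdot 0 + 2 = 0 + 2 = 2$)
$Z = -1464$ ($Z = -870 - 594 = -1464$)
$Z H = \left(-1464\right) 2 = -2928$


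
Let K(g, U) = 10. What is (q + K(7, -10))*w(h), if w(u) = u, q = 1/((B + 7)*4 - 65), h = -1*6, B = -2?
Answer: -898/15 ≈ -59.867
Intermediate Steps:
h = -6
q = -1/45 (q = 1/((-2 + 7)*4 - 65) = 1/(5*4 - 65) = 1/(20 - 65) = 1/(-45) = -1/45 ≈ -0.022222)
(q + K(7, -10))*w(h) = (-1/45 + 10)*(-6) = (449/45)*(-6) = -898/15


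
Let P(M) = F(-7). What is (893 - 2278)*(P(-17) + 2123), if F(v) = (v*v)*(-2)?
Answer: -2804625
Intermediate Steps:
F(v) = -2*v² (F(v) = v²*(-2) = -2*v²)
P(M) = -98 (P(M) = -2*(-7)² = -2*49 = -98)
(893 - 2278)*(P(-17) + 2123) = (893 - 2278)*(-98 + 2123) = -1385*2025 = -2804625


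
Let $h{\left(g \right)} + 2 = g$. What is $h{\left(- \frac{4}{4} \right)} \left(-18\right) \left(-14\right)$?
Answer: $-756$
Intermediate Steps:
$h{\left(g \right)} = -2 + g$
$h{\left(- \frac{4}{4} \right)} \left(-18\right) \left(-14\right) = \left(-2 - \frac{4}{4}\right) \left(-18\right) \left(-14\right) = \left(-2 - 1\right) \left(-18\right) \left(-14\right) = \left(-3\right) \left(-18\right) \left(-14\right) = 54 \left(-14\right) = -756$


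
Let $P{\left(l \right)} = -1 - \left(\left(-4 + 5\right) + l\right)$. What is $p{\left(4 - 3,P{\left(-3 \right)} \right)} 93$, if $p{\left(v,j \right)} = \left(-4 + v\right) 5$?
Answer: $-1395$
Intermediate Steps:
$P{\left(l \right)} = -2 - l$ ($P{\left(l \right)} = -1 - \left(1 + l\right) = -2 - l$)
$p{\left(v,j \right)} = -20 + 5 v$
$p{\left(4 - 3,P{\left(-3 \right)} \right)} 93 = \left(-20 + 5 \left(4 - 3\right)\right) 93 = \left(-20 + 5 \cdot 1\right) 93 = \left(-20 + 5\right) 93 = \left(-15\right) 93 = -1395$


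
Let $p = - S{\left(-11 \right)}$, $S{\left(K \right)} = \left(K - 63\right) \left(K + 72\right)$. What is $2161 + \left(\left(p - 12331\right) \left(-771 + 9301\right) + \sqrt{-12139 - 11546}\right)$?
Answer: $-66676849 + i \sqrt{23685} \approx -6.6677 \cdot 10^{7} + 153.9 i$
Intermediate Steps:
$S{\left(K \right)} = \left(-63 + K\right) \left(72 + K\right)$
$p = 4514$ ($p = - (-4536 + \left(-11\right)^{2} + 9 \left(-11\right)) = - (-4536 + 121 - 99) = \left(-1\right) \left(-4514\right) = 4514$)
$2161 + \left(\left(p - 12331\right) \left(-771 + 9301\right) + \sqrt{-12139 - 11546}\right) = 2161 + \left(\left(4514 - 12331\right) \left(-771 + 9301\right) + \sqrt{-12139 - 11546}\right) = 2161 + \left(\left(-7817\right) 8530 + \sqrt{-23685}\right) = 2161 - \left(66679010 - i \sqrt{23685}\right) = -66676849 + i \sqrt{23685}$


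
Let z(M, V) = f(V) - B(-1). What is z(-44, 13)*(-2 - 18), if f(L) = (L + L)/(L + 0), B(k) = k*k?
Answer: -20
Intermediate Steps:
B(k) = k**2
f(L) = 2 (f(L) = (2*L)/L = 2)
z(M, V) = 1 (z(M, V) = 2 - 1*(-1)**2 = 2 - 1*1 = 2 - 1 = 1)
z(-44, 13)*(-2 - 18) = 1*(-2 - 18) = 1*(-20) = -20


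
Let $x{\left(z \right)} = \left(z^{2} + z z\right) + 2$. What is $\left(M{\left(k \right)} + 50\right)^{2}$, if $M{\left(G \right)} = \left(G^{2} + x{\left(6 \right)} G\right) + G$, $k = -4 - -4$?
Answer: $2500$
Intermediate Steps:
$x{\left(z \right)} = 2 + 2 z^{2}$ ($x{\left(z \right)} = \left(z^{2} + z^{2}\right) + 2 = 2 z^{2} + 2 = 2 + 2 z^{2}$)
$k = 0$ ($k = -4 + 4 = 0$)
$M{\left(G \right)} = G^{2} + 75 G$ ($M{\left(G \right)} = \left(G^{2} + \left(2 + 2 \cdot 6^{2}\right) G\right) + G = \left(G^{2} + \left(2 + 2 \cdot 36\right) G\right) + G = \left(G^{2} + \left(2 + 72\right) G\right) + G = \left(G^{2} + 74 G\right) + G = G^{2} + 75 G$)
$\left(M{\left(k \right)} + 50\right)^{2} = \left(0 \left(75 + 0\right) + 50\right)^{2} = \left(0 \cdot 75 + 50\right)^{2} = \left(0 + 50\right)^{2} = 50^{2} = 2500$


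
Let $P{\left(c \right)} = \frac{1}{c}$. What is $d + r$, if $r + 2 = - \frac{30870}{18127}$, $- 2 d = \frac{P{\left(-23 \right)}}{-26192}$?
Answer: $- \frac{80873161295}{21839989664} \approx -3.703$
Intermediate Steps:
$d = - \frac{1}{1204832}$ ($d = - \frac{\frac{1}{-23} \frac{1}{-26192}}{2} = - \frac{\left(- \frac{1}{23}\right) \left(- \frac{1}{26192}\right)}{2} = \left(- \frac{1}{2}\right) \frac{1}{602416} = - \frac{1}{1204832} \approx -8.2999 \cdot 10^{-7}$)
$r = - \frac{67124}{18127}$ ($r = -2 - \frac{30870}{18127} = - \frac{67124}{18127} \approx -3.703$)
$d + r = - \frac{1}{1204832} - \frac{67124}{18127} = - \frac{80873161295}{21839989664}$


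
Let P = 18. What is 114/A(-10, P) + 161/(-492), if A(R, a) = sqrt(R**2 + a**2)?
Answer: -161/492 + 57*sqrt(106)/106 ≈ 5.2091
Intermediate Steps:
114/A(-10, P) + 161/(-492) = 114/(sqrt((-10)**2 + 18**2)) + 161/(-492) = 114/(sqrt(100 + 324)) + 161*(-1/492) = 114/(sqrt(424)) - 161/492 = 114/((2*sqrt(106))) - 161/492 = 114*(sqrt(106)/212) - 161/492 = 57*sqrt(106)/106 - 161/492 = -161/492 + 57*sqrt(106)/106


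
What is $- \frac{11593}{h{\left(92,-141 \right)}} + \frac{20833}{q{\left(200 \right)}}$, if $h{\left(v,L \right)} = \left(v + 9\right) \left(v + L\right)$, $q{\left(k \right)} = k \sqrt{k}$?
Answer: $\frac{11593}{4949} + \frac{20833 \sqrt{2}}{4000} \approx 9.7081$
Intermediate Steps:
$q{\left(k \right)} = k^{\frac{3}{2}}$
$h{\left(v,L \right)} = \left(9 + v\right) \left(L + v\right)$
$- \frac{11593}{h{\left(92,-141 \right)}} + \frac{20833}{q{\left(200 \right)}} = - \frac{11593}{92^{2} + 9 \left(-141\right) + 9 \cdot 92 - 12972} + \frac{20833}{200^{\frac{3}{2}}} = - \frac{11593}{8464 - 1269 + 828 - 12972} + \frac{20833}{2000 \sqrt{2}} = - \frac{11593}{-4949} + 20833 \frac{\sqrt{2}}{4000} = \left(-11593\right) \left(- \frac{1}{4949}\right) + \frac{20833 \sqrt{2}}{4000} = \frac{11593}{4949} + \frac{20833 \sqrt{2}}{4000}$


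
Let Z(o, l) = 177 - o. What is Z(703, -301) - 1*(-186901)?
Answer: 186375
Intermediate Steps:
Z(703, -301) - 1*(-186901) = (177 - 1*703) - 1*(-186901) = (177 - 703) + 186901 = -526 + 186901 = 186375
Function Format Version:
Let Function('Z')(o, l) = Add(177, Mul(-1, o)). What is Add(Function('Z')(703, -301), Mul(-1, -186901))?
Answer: 186375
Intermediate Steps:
Add(Function('Z')(703, -301), Mul(-1, -186901)) = Add(Add(177, Mul(-1, 703)), Mul(-1, -186901)) = Add(Add(177, -703), 186901) = Add(-526, 186901) = 186375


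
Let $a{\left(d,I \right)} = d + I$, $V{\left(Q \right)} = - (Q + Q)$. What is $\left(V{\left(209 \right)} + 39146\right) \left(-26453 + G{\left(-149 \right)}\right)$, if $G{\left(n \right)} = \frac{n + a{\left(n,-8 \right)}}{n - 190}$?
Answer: $- \frac{115761361336}{113} \approx -1.0244 \cdot 10^{9}$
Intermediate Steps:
$V{\left(Q \right)} = - 2 Q$
$a{\left(d,I \right)} = I + d$
$G{\left(n \right)} = \frac{-8 + 2 n}{-190 + n}$ ($G{\left(n \right)} = \frac{n + \left(-8 + n\right)}{n - 190} = \frac{-8 + 2 n}{-190 + n}$)
$\left(V{\left(209 \right)} + 39146\right) \left(-26453 + G{\left(-149 \right)}\right) = \left(\left(-2\right) 209 + 39146\right) \left(-26453 + \frac{2 \left(-4 - 149\right)}{-190 - 149}\right) = \left(-418 + 39146\right) \left(-26453 + 2 \frac{1}{-339} \left(-153\right)\right) = 38728 \left(-26453 + 2 \left(- \frac{1}{339}\right) \left(-153\right)\right) = 38728 \left(-26453 + \frac{102}{113}\right) = 38728 \left(- \frac{2989087}{113}\right) = - \frac{115761361336}{113}$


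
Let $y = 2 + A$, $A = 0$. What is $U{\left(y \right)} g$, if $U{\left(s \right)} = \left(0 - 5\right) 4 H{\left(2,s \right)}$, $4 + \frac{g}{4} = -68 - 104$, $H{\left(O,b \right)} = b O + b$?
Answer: $84480$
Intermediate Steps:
$y = 2$ ($y = 2 + 0 = 2$)
$H{\left(O,b \right)} = b + O b$ ($H{\left(O,b \right)} = O b + b = b + O b$)
$g = -704$ ($g = -16 + 4 \left(-68 - 104\right) = -16 + 4 \left(-172\right) = -16 - 688 = -704$)
$U{\left(s \right)} = - 60 s$ ($U{\left(s \right)} = \left(0 - 5\right) 4 s \left(1 + 2\right) = \left(-5\right) 4 s 3 = - 20 \cdot 3 s = - 60 s$)
$U{\left(y \right)} g = \left(-60\right) 2 \left(-704\right) = \left(-120\right) \left(-704\right) = 84480$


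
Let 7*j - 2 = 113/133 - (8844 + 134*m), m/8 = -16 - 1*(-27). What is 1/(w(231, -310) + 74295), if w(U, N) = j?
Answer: 931/66424436 ≈ 1.4016e-5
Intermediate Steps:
m = 88 (m = 8*(-16 - 1*(-27)) = 8*(-16 + 27) = 8*11 = 88)
j = -2744209/931 (j = 2/7 + (113/133 - 134/(1/(88 + 66)))/7 = 2/7 + (113*(1/133) - 134/(1/154))/7 = 2/7 + (113/133 - 134/1/154)/7 = 2/7 + (113/133 - 134*154)/7 = 2/7 + (113/133 - 20636)/7 = 2/7 + (1/7)*(-2744475/133) = 2/7 - 2744475/931 = -2744209/931 ≈ -2947.6)
w(U, N) = -2744209/931
1/(w(231, -310) + 74295) = 1/(-2744209/931 + 74295) = 1/(66424436/931) = 931/66424436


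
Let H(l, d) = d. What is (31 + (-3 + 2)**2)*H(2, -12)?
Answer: -384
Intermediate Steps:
(31 + (-3 + 2)**2)*H(2, -12) = (31 + (-3 + 2)**2)*(-12) = (31 + (-1)**2)*(-12) = (31 + 1)*(-12) = 32*(-12) = -384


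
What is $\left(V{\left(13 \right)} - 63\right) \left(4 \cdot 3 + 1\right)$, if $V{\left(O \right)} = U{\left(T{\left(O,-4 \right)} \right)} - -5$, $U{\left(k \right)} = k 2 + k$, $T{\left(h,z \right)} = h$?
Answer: $-247$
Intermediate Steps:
$U{\left(k \right)} = 3 k$ ($U{\left(k \right)} = 2 k + k = 3 k$)
$V{\left(O \right)} = 5 + 3 O$ ($V{\left(O \right)} = 3 O - -5 = 3 O + 5 = 5 + 3 O$)
$\left(V{\left(13 \right)} - 63\right) \left(4 \cdot 3 + 1\right) = \left(\left(5 + 3 \cdot 13\right) - 63\right) \left(4 \cdot 3 + 1\right) = \left(\left(5 + 39\right) - 63\right) \left(12 + 1\right) = \left(44 - 63\right) 13 = \left(-19\right) 13 = -247$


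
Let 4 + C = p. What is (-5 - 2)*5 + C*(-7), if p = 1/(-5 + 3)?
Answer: -7/2 ≈ -3.5000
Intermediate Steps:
p = -½ (p = 1/(-2) = -½ ≈ -0.50000)
C = -9/2 (C = -4 - ½ = -9/2 ≈ -4.5000)
(-5 - 2)*5 + C*(-7) = (-5 - 2)*5 - 9/2*(-7) = -7*5 + 63/2 = -35 + 63/2 = -7/2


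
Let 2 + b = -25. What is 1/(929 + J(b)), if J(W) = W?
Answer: 1/902 ≈ 0.0011086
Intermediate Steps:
b = -27 (b = -2 - 25 = -27)
1/(929 + J(b)) = 1/(929 - 27) = 1/902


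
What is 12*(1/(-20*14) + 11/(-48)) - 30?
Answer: -4591/140 ≈ -32.793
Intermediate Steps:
12*(1/(-20*14) + 11/(-48)) - 30 = 12*(-1/20*1/14 + 11*(-1/48)) - 30 = 12*(-1/280 - 11/48) - 30 = 12*(-391/1680) - 30 = -391/140 - 30 = -4591/140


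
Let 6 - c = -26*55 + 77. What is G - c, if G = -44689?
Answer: -46048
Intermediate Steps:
c = 1359 (c = 6 - (-26*55 + 77) = 6 - (-1430 + 77) = 6 - 1*(-1353) = 6 + 1353 = 1359)
G - c = -44689 - 1*1359 = -44689 - 1359 = -46048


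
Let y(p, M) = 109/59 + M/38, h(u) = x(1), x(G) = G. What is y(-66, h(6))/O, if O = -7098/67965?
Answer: -95173655/5304572 ≈ -17.942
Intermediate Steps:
h(u) = 1
y(p, M) = 109/59 + M/38 (y(p, M) = 109*(1/59) + M*(1/38) = 109/59 + M/38)
O = -2366/22655 (O = -7098*1/67965 = -2366/22655 ≈ -0.10444)
y(-66, h(6))/O = (109/59 + (1/38)*1)/(-2366/22655) = (109/59 + 1/38)*(-22655/2366) = (4201/2242)*(-22655/2366) = -95173655/5304572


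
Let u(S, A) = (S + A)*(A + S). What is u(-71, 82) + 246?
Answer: 367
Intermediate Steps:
u(S, A) = (A + S)² (u(S, A) = (A + S)*(A + S) = (A + S)²)
u(-71, 82) + 246 = (82 - 71)² + 246 = 11² + 246 = 121 + 246 = 367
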